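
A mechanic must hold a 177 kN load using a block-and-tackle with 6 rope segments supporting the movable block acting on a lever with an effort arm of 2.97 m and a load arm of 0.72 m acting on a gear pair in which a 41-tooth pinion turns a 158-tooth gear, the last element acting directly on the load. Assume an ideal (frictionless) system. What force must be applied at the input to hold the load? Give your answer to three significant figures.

1.86 kN

Block-and-tackle MA = number of supporting rope parts = 6.
Lever MA = effort arm / load arm = 2.97/0.72 = 4.125.
Gear pair MA = 158/41 = 3.8537.
Combined ideal MA = 6 × 4.125 × 3.8537 = 95.378.
Effort = load / MA = 177 / 95.378 = 1.8558 kN.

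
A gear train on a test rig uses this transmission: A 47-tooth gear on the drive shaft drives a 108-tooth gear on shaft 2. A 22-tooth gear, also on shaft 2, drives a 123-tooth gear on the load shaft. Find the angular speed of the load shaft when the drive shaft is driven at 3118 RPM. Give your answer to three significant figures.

gear mesh 108/47 = 2.2979 → 3118/2.2979 = 1356.9 RPM
gear mesh 123/22 = 5.5909 → 1356.9/5.5909 = 242.7 RPM

243 RPM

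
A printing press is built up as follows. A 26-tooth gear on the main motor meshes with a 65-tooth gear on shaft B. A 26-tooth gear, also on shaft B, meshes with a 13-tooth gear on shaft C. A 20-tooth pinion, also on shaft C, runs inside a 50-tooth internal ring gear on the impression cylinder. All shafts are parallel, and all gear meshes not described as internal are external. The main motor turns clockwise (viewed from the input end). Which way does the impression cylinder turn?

the main motor → shaft B: external mesh, 1 reversal → CCW.
shaft B → shaft C: external mesh, 1 reversal → CW.
shaft C → the impression cylinder: internal mesh, same direction → CW.
2 reversals in total — an even number — so the impression cylinder turns the same way as the main motor.

clockwise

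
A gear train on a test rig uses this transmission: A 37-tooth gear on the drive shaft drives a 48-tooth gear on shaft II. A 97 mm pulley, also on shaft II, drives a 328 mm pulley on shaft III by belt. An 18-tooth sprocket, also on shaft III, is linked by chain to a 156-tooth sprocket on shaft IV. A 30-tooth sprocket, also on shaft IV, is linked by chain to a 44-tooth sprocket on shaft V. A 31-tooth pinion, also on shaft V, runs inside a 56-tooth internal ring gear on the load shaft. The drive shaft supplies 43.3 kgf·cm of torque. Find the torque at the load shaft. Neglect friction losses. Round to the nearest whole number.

4362 kgf·cm

After the gear mesh (48/37): 43.3 × 1.2973 = 56.173 kgf·cm
After the belt (328/97): 56.173 × 3.3814 = 189.95 kgf·cm
After the chain (156/18): 189.95 × 8.6667 = 1646.2 kgf·cm
After the chain (44/30): 1646.2 × 1.4667 = 2414.4 kgf·cm
After the internal gear (56/31): 2414.4 × 1.8065 = 4361.5 kgf·cm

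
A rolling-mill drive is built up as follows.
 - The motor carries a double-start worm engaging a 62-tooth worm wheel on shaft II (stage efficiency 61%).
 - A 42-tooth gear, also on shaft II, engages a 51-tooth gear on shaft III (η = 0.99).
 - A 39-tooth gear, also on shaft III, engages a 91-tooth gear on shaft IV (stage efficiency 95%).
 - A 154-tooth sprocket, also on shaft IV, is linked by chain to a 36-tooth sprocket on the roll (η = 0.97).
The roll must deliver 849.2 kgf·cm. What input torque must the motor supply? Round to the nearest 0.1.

Overall ratio R = 31 × 1.2143 × 2.3333 × 0.23377 = 20.532; overall efficiency η = 0.61 × 0.99 × 0.95 × 0.97 = 0.5565.
Input torque = output torque / (R × η) = 849.2 / (20.532 × 0.5565) = 74.32 kgf·cm.

74.3 kgf·cm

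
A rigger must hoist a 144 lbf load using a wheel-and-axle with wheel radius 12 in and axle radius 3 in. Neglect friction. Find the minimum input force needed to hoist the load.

36 lbf

Wheel-and-axle MA = R/r = 12/3 = 4.
Effort = load / MA = 144 / 4 = 36 lbf.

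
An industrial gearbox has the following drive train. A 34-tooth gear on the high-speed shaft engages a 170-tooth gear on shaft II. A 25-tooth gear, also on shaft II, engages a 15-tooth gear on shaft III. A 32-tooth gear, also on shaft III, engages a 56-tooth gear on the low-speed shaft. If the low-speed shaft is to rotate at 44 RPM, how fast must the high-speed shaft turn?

Overall ratio R = 5 × 0.6 × 1.75 = 5.25.
Required input speed = output speed × R = 44 × 5.25 = 231 RPM.

231 RPM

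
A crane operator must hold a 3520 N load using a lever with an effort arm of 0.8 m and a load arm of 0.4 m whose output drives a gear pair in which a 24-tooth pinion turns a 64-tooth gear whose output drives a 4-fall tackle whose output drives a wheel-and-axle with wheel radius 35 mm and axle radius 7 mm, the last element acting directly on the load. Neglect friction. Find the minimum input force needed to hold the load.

33 N

Lever MA = effort arm / load arm = 0.8/0.4 = 2.
Gear pair MA = 64/24 = 2.6667.
Block-and-tackle MA = number of supporting rope parts = 4.
Wheel-and-axle MA = R/r = 35/7 = 5.
Combined ideal MA = 2 × 2.6667 × 4 × 5 = 106.67.
Effort = load / MA = 3520 / 106.67 = 33 N.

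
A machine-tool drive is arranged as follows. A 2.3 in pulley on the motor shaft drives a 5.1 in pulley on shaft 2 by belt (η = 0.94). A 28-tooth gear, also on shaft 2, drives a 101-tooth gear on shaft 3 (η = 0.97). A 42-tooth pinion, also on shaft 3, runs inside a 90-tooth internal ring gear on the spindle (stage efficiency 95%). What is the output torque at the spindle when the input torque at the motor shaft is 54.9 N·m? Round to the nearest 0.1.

815.1 N·m

After the belt (5.1/2.3): 54.9 × 2.2174 × 0.94 = 114.43 N·m
After the gear mesh (101/28): 114.43 × 3.6071 × 0.97 = 400.38 N·m
After the internal gear (90/42): 400.38 × 2.1429 × 0.95 = 815.07 N·m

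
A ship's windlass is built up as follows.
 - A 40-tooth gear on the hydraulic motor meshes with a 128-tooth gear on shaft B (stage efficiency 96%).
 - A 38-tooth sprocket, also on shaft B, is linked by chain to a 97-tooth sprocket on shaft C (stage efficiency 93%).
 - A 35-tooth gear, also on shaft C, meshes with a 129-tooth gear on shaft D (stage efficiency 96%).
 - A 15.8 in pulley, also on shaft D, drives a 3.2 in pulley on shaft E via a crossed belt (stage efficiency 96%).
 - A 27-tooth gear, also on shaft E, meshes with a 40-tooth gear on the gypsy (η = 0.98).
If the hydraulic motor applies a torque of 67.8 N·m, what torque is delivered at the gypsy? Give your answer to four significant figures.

493.9 N·m

Gear mesh: ratio = 128/40 = 3.2; torque at shaft B = 67.8 × 3.2 × 0.96 = 208.28 N·m.
Chain: ratio = 97/38 = 2.5526; torque at shaft C = 208.28 × 2.5526 × 0.93 = 494.45 N·m.
Gear mesh: ratio = 129/35 = 3.6857; torque at shaft D = 494.45 × 3.6857 × 0.96 = 1749.5 N·m.
Belt: ratio = 3.2/15.8 = 0.20253; torque at shaft E = 1749.5 × 0.20253 × 0.96 = 340.16 N·m.
Gear mesh: ratio = 40/27 = 1.4815; torque at the gypsy = 340.16 × 1.4815 × 0.98 = 493.86 N·m.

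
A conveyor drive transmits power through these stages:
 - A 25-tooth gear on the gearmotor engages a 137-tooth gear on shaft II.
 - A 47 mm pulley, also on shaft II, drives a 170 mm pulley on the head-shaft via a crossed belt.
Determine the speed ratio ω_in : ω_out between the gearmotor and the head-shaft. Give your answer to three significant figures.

19.8

Each stage contributes driven/driver: gear mesh 137/25 = 5.48, belt 170/47 = 3.617.
Overall: 5.48 × 3.617 = 19.821.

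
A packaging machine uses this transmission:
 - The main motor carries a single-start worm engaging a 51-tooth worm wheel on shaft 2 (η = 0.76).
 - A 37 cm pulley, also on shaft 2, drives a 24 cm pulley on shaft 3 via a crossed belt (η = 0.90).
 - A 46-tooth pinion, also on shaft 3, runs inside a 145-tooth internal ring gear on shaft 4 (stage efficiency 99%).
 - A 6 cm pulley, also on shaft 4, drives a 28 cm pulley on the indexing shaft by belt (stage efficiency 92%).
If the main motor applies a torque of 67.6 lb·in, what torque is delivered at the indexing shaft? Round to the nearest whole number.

20494 lb·in

worm 51/1 = 51 → τ = 67.6·51·0.76 = 2620.2 lb·in
belt 24/37 = 0.64865 → τ = 2620.2·0.64865·0.90 = 1529.6 lb·in
internal gear 145/46 = 3.1522 → τ = 1529.6·3.1522·0.99 = 4773.4 lb·in
belt 28/6 = 4.6667 → τ = 4773.4·4.6667·0.92 = 20494 lb·in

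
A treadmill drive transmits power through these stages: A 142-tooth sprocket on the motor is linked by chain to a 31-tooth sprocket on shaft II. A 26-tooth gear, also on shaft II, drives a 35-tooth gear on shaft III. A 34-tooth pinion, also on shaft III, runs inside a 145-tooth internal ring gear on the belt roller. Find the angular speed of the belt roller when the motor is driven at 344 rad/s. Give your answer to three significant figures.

Chain: ratio = 31/142 = 0.21831, so shaft II turns at 344 / 0.21831 = 1575.7 rad/s.
Gear mesh: ratio = 35/26 = 1.3462, so shaft III turns at 1575.7 / 1.3462 = 1170.6 rad/s.
Internal gear: ratio = 145/34 = 4.2647, so the belt roller turns at 1170.6 / 4.2647 = 274.47 rad/s.

274 rad/s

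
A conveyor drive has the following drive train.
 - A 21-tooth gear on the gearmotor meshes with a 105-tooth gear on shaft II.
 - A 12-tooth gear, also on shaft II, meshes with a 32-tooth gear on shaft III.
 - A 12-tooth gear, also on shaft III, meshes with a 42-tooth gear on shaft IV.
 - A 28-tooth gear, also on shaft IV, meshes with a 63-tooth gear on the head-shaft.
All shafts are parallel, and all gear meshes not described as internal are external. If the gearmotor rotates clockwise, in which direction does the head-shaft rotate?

clockwise

the gearmotor → shaft II: external mesh, 1 reversal → CCW.
shaft II → shaft III: external mesh, 1 reversal → CW.
shaft III → shaft IV: external mesh, 1 reversal → CCW.
shaft IV → the head-shaft: external mesh, 1 reversal → CW.
4 reversals in total — an even number — so the head-shaft turns the same way as the gearmotor.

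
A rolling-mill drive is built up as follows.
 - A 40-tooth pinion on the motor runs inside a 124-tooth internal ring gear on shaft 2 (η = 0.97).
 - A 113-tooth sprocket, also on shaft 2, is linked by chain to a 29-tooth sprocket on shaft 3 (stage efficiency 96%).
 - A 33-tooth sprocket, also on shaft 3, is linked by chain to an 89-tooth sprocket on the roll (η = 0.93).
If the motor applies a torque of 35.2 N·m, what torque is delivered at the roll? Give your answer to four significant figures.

After the internal gear (124/40): 35.2 × 3.1 × 0.97 = 105.85 N·m
After the chain (29/113): 105.85 × 0.25664 × 0.96 = 26.078 N·m
After the chain (89/33): 26.078 × 2.697 × 0.93 = 65.407 N·m

65.41 N·m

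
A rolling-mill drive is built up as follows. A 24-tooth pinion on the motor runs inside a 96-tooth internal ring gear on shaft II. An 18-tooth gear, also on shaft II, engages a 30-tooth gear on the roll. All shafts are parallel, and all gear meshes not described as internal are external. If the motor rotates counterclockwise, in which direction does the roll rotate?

the motor → shaft II: internal mesh, same direction → CCW.
shaft II → the roll: external mesh, 1 reversal → CW.
1 reversal in total — an odd number — so the roll turns opposite to the motor.

clockwise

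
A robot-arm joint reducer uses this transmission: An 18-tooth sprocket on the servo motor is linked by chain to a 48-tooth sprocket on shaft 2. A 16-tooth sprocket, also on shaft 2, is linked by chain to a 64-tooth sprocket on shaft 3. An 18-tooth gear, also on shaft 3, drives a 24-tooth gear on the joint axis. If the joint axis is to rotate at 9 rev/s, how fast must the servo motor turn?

128 rev/s

Overall ratio R = 2.6667 × 4 × 1.3333 = 14.222.
Required input speed = output speed × R = 9 × 14.222 = 128 rev/s.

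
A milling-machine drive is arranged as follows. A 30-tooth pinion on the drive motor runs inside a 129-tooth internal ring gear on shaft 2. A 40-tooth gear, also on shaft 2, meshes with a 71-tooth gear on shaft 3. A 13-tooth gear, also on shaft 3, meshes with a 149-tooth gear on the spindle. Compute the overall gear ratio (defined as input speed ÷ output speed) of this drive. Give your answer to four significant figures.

87.48

Each stage contributes driven/driver: internal gear 129/30 = 4.3, gear mesh 71/40 = 1.775, gear mesh 149/13 = 11.462.
Overall: 4.3 × 1.775 × 11.462 = 87.48.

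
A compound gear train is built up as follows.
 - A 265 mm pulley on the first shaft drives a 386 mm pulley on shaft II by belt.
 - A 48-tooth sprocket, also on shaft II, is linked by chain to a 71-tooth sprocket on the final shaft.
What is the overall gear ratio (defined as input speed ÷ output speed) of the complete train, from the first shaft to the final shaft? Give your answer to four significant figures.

2.155

Each stage contributes driven/driver: belt 386/265 = 1.4566, chain 71/48 = 1.4792.
Overall: 1.4566 × 1.4792 = 2.1546.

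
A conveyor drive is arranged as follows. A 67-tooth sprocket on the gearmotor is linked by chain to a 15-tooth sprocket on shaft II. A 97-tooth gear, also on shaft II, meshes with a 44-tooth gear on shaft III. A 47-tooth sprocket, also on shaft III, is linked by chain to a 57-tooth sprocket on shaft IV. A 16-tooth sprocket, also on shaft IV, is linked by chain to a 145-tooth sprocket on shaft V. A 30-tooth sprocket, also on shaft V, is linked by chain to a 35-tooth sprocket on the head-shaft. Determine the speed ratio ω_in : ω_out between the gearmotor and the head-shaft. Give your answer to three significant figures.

Each stage contributes driven/driver: chain 15/67 = 0.22388, gear mesh 44/97 = 0.45361, chain 57/47 = 1.2128, chain 145/16 = 9.0625, chain 35/30 = 1.1667.
Overall: 0.22388 × 0.45361 × 1.2128 × 9.0625 × 1.1667 = 1.3022.

1.30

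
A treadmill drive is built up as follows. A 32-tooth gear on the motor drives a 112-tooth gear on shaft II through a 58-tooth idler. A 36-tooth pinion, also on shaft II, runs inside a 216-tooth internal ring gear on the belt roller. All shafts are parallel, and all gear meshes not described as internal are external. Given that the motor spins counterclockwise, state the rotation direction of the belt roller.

counterclockwise

the motor → shaft II: driver → idler → driven is 2 external meshes, 2 reversals → CCW.
shaft II → the belt roller: internal mesh, same direction → CCW.
2 reversals in total — an even number — so the belt roller turns the same way as the motor.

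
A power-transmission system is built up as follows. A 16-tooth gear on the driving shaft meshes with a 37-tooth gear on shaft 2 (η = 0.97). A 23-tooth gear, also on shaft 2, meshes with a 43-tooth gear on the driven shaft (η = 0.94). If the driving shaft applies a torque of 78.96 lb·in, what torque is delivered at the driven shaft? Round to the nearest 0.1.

311.3 lb·in

Gear mesh: ratio = 37/16 = 2.3125; torque at shaft 2 = 78.96 × 2.3125 × 0.97 = 177.12 lb·in.
Gear mesh: ratio = 43/23 = 1.8696; torque at the driven shaft = 177.12 × 1.8696 × 0.94 = 311.26 lb·in.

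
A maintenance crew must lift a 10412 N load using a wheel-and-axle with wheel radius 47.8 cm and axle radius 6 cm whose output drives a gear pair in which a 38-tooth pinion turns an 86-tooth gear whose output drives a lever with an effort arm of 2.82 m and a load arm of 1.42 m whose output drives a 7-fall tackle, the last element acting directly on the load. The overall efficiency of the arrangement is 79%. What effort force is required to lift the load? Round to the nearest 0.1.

52.6 N

Wheel-and-axle MA = R/r = 47.8/6 = 7.9667.
Gear pair MA = 86/38 = 2.2632.
Lever MA = effort arm / load arm = 2.82/1.42 = 1.9859.
Block-and-tackle MA = number of supporting rope parts = 7.
Combined ideal MA = 7.9667 × 2.2632 × 1.9859 × 7 = 250.64.
Actual MA = 250.64 × 0.79 = 198.01.
Effort = load / actual MA = 10412 / 198.01 = 52.584 N.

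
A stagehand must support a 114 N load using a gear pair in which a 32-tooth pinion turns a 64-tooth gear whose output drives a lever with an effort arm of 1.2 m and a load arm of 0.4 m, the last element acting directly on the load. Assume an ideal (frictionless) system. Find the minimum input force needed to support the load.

Gear pair MA = 64/32 = 2.
Lever MA = effort arm / load arm = 1.2/0.4 = 3.
Combined ideal MA = 2 × 3 = 6.
Effort = load / MA = 114 / 6 = 19 N.

19 N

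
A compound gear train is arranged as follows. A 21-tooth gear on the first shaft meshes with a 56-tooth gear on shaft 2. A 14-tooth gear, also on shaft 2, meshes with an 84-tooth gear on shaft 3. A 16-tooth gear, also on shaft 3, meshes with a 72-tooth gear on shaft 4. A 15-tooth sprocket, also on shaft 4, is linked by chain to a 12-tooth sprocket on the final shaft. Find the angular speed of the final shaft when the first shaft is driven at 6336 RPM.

110 RPM

the first shaft → shaft 2 (gear mesh, 56/21): 6336 ÷ 2.6667 = 2376 RPM
shaft 2 → shaft 3 (gear mesh, 84/14): 2376 ÷ 6 = 396 RPM
shaft 3 → shaft 4 (gear mesh, 72/16): 396 ÷ 4.5 = 88 RPM
shaft 4 → the final shaft (chain, 12/15): 88 ÷ 0.8 = 110 RPM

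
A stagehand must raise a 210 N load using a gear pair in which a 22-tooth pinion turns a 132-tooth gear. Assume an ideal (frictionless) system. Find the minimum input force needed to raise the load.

35 N

Gear pair MA = 132/22 = 6.
Effort = load / MA = 210 / 6 = 35 N.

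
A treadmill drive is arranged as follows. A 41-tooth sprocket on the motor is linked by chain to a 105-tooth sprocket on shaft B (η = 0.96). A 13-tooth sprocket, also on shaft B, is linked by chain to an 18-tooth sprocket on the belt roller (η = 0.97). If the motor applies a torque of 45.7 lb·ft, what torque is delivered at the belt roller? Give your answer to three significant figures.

151 lb·ft

After the chain (105/41): 45.7 × 2.561 × 0.96 = 112.36 lb·ft
After the chain (18/13): 112.36 × 1.3846 × 0.97 = 150.9 lb·ft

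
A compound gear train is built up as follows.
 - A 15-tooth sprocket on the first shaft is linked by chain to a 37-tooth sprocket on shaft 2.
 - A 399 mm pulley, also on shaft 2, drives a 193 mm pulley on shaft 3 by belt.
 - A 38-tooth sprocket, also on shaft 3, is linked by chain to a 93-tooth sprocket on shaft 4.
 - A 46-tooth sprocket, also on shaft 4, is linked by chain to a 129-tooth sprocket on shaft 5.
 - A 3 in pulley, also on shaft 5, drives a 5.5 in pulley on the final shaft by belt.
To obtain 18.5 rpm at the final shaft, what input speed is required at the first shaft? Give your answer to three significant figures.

Overall ratio R = 2.4667 × 0.48371 × 2.4474 × 2.8043 × 1.8333 = 15.013.
Required input speed = output speed × R = 18.5 × 15.013 = 277.74 rpm.

278 rpm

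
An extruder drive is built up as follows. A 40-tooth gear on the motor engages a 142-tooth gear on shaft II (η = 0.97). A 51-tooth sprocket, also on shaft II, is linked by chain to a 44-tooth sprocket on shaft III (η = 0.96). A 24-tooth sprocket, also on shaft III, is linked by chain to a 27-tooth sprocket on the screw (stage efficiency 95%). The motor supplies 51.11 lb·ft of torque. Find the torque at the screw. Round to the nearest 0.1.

155.8 lb·ft

gear mesh 142/40 = 3.55 → τ = 51.11·3.55·0.97 = 176 lb·ft
chain 44/51 = 0.86275 → τ = 176·0.86275·0.96 = 145.77 lb·ft
chain 27/24 = 1.125 → τ = 145.77·1.125·0.95 = 155.79 lb·ft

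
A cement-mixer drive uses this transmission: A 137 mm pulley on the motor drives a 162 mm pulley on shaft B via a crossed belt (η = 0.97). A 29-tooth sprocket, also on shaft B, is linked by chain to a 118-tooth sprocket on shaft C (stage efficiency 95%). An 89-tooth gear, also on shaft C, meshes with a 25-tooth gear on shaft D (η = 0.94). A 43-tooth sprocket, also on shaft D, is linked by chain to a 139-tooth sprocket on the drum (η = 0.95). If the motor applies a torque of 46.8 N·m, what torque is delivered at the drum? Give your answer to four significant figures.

168.3 N·m

After the belt (162/137): 46.8 × 1.1825 × 0.97 = 53.68 N·m
After the chain (118/29): 53.68 × 4.069 × 0.95 = 207.5 N·m
After the gear mesh (25/89): 207.5 × 0.2809 × 0.94 = 54.79 N·m
After the chain (139/43): 54.79 × 3.2326 × 0.95 = 168.25 N·m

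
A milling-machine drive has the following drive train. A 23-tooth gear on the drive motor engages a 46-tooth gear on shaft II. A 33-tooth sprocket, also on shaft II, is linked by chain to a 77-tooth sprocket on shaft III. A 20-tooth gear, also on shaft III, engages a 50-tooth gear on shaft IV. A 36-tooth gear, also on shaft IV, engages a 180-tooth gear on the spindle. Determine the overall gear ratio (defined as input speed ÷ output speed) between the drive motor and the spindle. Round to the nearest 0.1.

58.3

Each stage contributes driven/driver: gear mesh 46/23 = 2, chain 77/33 = 2.3333, gear mesh 50/20 = 2.5, gear mesh 180/36 = 5.
Overall: 2 × 2.3333 × 2.5 × 5 = 58.333.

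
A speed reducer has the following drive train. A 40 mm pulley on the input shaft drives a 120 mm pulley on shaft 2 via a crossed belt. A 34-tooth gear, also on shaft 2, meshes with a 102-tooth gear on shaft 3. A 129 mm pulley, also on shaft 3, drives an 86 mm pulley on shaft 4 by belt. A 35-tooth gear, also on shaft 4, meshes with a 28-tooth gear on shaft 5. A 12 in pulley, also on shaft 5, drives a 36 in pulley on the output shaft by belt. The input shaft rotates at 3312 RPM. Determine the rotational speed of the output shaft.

230 RPM

the input shaft → shaft 2 (belt, 120/40): 3312 ÷ 3 = 1104 RPM
shaft 2 → shaft 3 (gear mesh, 102/34): 1104 ÷ 3 = 368 RPM
shaft 3 → shaft 4 (belt, 86/129): 368 ÷ 0.66667 = 552 RPM
shaft 4 → shaft 5 (gear mesh, 28/35): 552 ÷ 0.8 = 690 RPM
shaft 5 → the output shaft (belt, 36/12): 690 ÷ 3 = 230 RPM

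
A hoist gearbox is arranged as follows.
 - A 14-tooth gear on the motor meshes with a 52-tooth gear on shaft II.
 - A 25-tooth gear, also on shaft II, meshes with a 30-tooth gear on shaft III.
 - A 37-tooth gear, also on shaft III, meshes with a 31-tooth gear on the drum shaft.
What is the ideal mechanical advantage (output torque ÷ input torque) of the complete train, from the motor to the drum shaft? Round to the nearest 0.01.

3.73

Each stage contributes driven/driver: gear mesh 52/14 = 3.7143, gear mesh 30/25 = 1.2, gear mesh 31/37 = 0.83784.
Overall: 3.7143 × 1.2 × 0.83784 = 3.7344.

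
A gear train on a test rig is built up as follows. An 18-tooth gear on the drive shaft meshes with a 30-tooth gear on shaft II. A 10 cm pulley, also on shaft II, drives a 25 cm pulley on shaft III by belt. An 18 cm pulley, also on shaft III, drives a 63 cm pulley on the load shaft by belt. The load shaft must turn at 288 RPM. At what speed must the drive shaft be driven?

Overall ratio R = 1.6667 × 2.5 × 3.5 = 14.583.
Required input speed = output speed × R = 288 × 14.583 = 4200 RPM.

4200 RPM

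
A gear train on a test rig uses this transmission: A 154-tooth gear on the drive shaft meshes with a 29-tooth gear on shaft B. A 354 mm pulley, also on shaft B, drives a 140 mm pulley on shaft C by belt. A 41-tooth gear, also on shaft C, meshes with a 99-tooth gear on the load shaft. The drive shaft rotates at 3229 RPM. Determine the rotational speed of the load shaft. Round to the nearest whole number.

gear mesh 29/154 = 0.18831 → 3229/0.18831 = 17147 RPM
belt 140/354 = 0.39548 → 17147/0.39548 = 43358 RPM
gear mesh 99/41 = 2.4146 → 43358/2.4146 = 17956 RPM

17956 RPM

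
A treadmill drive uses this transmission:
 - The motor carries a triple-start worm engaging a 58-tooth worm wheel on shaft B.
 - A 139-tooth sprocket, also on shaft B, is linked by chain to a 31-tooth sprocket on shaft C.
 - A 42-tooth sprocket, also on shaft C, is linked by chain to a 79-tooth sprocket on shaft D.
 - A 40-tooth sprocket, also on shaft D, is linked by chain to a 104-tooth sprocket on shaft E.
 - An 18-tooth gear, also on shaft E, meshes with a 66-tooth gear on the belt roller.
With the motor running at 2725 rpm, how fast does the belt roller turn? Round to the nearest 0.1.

35.2 rpm

Worm: ratio = 58/3 = 19.333, so shaft B turns at 2725 / 19.333 = 140.95 rpm.
Chain: ratio = 31/139 = 0.22302, so shaft C turns at 140.95 / 0.22302 = 631.99 rpm.
Chain: ratio = 79/42 = 1.881, so shaft D turns at 631.99 / 1.881 = 336 rpm.
Chain: ratio = 104/40 = 2.6, so shaft E turns at 336 / 2.6 = 129.23 rpm.
Gear mesh: ratio = 66/18 = 3.6667, so the belt roller turns at 129.23 / 3.6667 = 35.244 rpm.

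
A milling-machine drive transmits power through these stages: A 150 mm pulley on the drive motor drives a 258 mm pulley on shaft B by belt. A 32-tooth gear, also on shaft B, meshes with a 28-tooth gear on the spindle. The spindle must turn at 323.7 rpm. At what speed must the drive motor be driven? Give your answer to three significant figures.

487 rpm

Overall ratio R = 1.72 × 0.875 = 1.505.
Required input speed = output speed × R = 323.7 × 1.505 = 487.17 rpm.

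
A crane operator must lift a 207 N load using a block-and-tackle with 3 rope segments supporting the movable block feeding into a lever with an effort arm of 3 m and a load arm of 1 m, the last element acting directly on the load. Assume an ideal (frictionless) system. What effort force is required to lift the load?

Block-and-tackle MA = number of supporting rope parts = 3.
Lever MA = effort arm / load arm = 3/1 = 3.
Combined ideal MA = 3 × 3 = 9.
Effort = load / MA = 207 / 9 = 23 N.

23 N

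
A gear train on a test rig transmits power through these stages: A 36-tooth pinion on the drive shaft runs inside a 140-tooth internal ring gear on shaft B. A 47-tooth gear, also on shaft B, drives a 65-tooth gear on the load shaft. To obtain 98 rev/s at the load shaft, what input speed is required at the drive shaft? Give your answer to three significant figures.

527 rev/s

Overall ratio R = 3.8889 × 1.383 = 5.3783.
Required input speed = output speed × R = 98 × 5.3783 = 527.07 rev/s.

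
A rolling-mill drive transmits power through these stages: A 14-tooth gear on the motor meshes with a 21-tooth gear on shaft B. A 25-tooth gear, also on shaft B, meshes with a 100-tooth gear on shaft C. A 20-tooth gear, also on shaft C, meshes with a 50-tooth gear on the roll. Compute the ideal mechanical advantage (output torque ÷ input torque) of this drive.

15

Each stage contributes driven/driver: gear mesh 21/14 = 1.5, gear mesh 100/25 = 4, gear mesh 50/20 = 2.5.
Overall: 1.5 × 4 × 2.5 = 15.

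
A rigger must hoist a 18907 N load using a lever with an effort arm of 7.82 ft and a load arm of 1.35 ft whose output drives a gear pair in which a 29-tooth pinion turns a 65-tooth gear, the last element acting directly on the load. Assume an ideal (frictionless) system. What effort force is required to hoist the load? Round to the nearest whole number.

Lever MA = effort arm / load arm = 7.82/1.35 = 5.7926.
Gear pair MA = 65/29 = 2.2414.
Combined ideal MA = 5.7926 × 2.2414 = 12.983.
Effort = load / MA = 18907 / 12.983 = 1456.2 N.

1456 N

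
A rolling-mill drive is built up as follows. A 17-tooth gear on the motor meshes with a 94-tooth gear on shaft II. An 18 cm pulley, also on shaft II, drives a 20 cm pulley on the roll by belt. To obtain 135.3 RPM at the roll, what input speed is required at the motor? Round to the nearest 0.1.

Overall ratio R = 5.5294 × 1.1111 = 6.1438.
Required input speed = output speed × R = 135.3 × 6.1438 = 831.25 RPM.

831.3 RPM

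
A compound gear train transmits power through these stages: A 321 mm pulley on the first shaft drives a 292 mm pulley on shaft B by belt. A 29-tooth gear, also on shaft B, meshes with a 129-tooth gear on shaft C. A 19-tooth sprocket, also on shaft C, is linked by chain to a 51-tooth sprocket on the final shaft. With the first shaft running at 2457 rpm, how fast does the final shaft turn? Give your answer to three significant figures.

Belt: ratio = 292/321 = 0.90966, so shaft B turns at 2457 / 0.90966 = 2701 rpm.
Gear mesh: ratio = 129/29 = 4.4483, so shaft C turns at 2701 / 4.4483 = 607.21 rpm.
Chain: ratio = 51/19 = 2.6842, so the final shaft turns at 607.21 / 2.6842 = 226.21 rpm.

226 rpm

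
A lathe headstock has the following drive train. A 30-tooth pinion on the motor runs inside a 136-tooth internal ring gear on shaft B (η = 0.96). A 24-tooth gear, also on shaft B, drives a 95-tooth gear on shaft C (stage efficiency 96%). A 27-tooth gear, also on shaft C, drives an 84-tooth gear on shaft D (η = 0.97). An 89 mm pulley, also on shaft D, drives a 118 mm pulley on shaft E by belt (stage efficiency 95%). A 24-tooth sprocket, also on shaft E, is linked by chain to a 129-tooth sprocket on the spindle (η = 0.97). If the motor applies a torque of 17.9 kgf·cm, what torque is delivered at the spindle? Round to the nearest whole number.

Internal gear: ratio = 136/30 = 4.5333; torque at shaft B = 17.9 × 4.5333 × 0.96 = 77.901 kgf·cm.
Gear mesh: ratio = 95/24 = 3.9583; torque at shaft C = 77.901 × 3.9583 × 0.96 = 296.02 kgf·cm.
Gear mesh: ratio = 84/27 = 3.1111; torque at shaft D = 296.02 × 3.1111 × 0.97 = 893.33 kgf·cm.
Belt: ratio = 118/89 = 1.3258; torque at shaft E = 893.33 × 1.3258 × 0.95 = 1125.2 kgf·cm.
Chain: ratio = 129/24 = 5.375; torque at the spindle = 1125.2 × 5.375 × 0.97 = 5866.5 kgf·cm.

5866 kgf·cm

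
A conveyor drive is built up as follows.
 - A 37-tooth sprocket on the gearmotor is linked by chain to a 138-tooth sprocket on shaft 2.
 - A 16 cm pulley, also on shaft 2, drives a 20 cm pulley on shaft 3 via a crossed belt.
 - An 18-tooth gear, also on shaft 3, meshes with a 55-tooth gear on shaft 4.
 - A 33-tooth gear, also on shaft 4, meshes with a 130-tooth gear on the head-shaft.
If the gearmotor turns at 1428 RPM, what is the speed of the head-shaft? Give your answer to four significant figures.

Chain: ratio = 138/37 = 3.7297, so shaft 2 turns at 1428 / 3.7297 = 382.87 RPM.
Belt: ratio = 20/16 = 1.25, so shaft 3 turns at 382.87 / 1.25 = 306.3 RPM.
Gear mesh: ratio = 55/18 = 3.0556, so shaft 4 turns at 306.3 / 3.0556 = 100.24 RPM.
Gear mesh: ratio = 130/33 = 3.9394, so the head-shaft turns at 100.24 / 3.9394 = 25.446 RPM.

25.45 RPM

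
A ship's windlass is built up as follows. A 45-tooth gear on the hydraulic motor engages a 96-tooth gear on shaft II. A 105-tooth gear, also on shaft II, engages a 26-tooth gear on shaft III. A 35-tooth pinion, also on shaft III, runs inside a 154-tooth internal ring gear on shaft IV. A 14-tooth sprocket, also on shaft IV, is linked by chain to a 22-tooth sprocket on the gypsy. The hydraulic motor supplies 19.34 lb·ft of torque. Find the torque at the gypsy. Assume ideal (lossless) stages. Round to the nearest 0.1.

Gear mesh: ratio = 96/45 = 2.1333; torque at shaft II = 19.34 × 2.1333 = 41.259 lb·ft.
Gear mesh: ratio = 26/105 = 0.24762; torque at shaft III = 41.259 × 0.24762 = 10.216 lb·ft.
Internal gear: ratio = 154/35 = 4.4; torque at shaft IV = 10.216 × 4.4 = 44.952 lb·ft.
Chain: ratio = 22/14 = 1.5714; torque at the gypsy = 44.952 × 1.5714 = 70.639 lb·ft.

70.6 lb·ft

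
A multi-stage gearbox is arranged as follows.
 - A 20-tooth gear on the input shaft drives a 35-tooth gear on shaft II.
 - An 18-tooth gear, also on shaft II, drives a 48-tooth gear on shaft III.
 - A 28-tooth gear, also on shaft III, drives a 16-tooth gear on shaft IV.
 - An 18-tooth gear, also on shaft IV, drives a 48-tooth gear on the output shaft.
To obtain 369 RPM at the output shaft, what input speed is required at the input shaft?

Overall ratio R = 1.75 × 2.6667 × 0.57143 × 2.6667 = 7.1111.
Required input speed = output speed × R = 369 × 7.1111 = 2624 RPM.

2624 RPM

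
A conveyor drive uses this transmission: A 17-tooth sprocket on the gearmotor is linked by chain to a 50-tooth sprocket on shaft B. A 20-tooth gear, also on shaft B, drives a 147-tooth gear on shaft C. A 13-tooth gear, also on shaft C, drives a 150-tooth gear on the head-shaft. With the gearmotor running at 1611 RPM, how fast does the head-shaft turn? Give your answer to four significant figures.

Chain: ratio = 50/17 = 2.9412, so shaft B turns at 1611 / 2.9412 = 547.74 RPM.
Gear mesh: ratio = 147/20 = 7.35, so shaft C turns at 547.74 / 7.35 = 74.522 RPM.
Gear mesh: ratio = 150/13 = 11.538, so the head-shaft turns at 74.522 / 11.538 = 6.4586 RPM.

6.459 RPM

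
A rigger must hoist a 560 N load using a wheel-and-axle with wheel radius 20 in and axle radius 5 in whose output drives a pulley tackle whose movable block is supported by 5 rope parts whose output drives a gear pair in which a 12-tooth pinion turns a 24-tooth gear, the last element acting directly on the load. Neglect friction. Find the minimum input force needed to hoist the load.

Wheel-and-axle MA = R/r = 20/5 = 4.
Block-and-tackle MA = number of supporting rope parts = 5.
Gear pair MA = 24/12 = 2.
Combined ideal MA = 4 × 5 × 2 = 40.
Effort = load / MA = 560 / 40 = 14 N.

14 N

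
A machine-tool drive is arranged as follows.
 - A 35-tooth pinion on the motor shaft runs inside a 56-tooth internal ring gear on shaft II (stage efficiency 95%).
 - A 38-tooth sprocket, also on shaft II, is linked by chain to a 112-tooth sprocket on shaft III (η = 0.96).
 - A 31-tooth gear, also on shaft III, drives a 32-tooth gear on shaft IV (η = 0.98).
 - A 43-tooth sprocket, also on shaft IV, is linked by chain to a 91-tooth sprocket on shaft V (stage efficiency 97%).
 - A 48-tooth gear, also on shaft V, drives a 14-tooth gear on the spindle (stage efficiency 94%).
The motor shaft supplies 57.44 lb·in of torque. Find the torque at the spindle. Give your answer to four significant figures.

140.6 lb·in

After the internal gear (56/35): 57.44 × 1.6 × 0.95 = 87.309 lb·in
After the chain (112/38): 87.309 × 2.9474 × 0.96 = 247.04 lb·in
After the gear mesh (32/31): 247.04 × 1.0323 × 0.98 = 249.91 lb·in
After the chain (91/43): 249.91 × 2.1163 × 0.97 = 513.01 lb·in
After the gear mesh (14/48): 513.01 × 0.29167 × 0.94 = 140.65 lb·in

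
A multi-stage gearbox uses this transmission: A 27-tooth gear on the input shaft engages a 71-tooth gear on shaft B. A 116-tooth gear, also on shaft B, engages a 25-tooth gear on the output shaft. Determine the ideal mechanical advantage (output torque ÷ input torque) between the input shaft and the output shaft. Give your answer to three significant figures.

Each stage contributes driven/driver: gear mesh 71/27 = 2.6296, gear mesh 25/116 = 0.21552.
Overall: 2.6296 × 0.21552 = 0.56673.

0.567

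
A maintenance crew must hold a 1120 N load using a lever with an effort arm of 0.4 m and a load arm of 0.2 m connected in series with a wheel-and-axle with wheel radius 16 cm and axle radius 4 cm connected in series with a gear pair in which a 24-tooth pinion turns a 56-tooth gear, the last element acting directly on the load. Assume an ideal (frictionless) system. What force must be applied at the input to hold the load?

Lever MA = effort arm / load arm = 0.4/0.2 = 2.
Wheel-and-axle MA = R/r = 16/4 = 4.
Gear pair MA = 56/24 = 2.3333.
Combined ideal MA = 2 × 4 × 2.3333 = 18.667.
Effort = load / MA = 1120 / 18.667 = 60 N.

60 N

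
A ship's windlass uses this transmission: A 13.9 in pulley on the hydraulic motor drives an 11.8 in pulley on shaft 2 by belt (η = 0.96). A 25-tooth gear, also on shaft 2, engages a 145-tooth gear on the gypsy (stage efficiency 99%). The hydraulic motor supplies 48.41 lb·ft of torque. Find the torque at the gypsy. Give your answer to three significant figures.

227 lb·ft

After the belt (11.8/13.9): 48.41 × 0.84892 × 0.96 = 39.452 lb·ft
After the gear mesh (145/25): 39.452 × 5.8 × 0.99 = 226.54 lb·ft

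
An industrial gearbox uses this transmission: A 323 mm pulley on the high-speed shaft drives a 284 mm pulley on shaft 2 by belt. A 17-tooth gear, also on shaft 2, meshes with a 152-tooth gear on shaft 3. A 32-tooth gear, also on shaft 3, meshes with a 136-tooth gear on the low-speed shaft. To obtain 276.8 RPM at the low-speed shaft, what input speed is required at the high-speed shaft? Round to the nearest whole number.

9248 RPM

Overall ratio R = 0.87926 × 8.9412 × 4.25 = 33.412.
Required input speed = output speed × R = 276.8 × 33.412 = 9248.4 RPM.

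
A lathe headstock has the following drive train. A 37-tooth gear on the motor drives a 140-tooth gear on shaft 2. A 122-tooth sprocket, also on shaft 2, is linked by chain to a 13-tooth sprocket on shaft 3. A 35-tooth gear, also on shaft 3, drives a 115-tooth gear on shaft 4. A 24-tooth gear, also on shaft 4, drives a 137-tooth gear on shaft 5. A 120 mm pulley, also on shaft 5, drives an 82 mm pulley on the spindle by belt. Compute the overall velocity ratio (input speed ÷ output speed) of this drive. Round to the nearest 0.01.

5.17

Each stage contributes driven/driver: gear mesh 140/37 = 3.7838, chain 13/122 = 0.10656, gear mesh 115/35 = 3.2857, gear mesh 137/24 = 5.7083, belt 82/120 = 0.68333.
Overall: 3.7838 × 0.10656 × 3.2857 × 5.7083 × 0.68333 = 5.1675.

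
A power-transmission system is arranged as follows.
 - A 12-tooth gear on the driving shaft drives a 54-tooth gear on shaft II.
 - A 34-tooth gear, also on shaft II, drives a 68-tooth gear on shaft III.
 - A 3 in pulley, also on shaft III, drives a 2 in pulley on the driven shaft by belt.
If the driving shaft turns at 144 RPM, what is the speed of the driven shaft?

24 RPM

Gear mesh: ratio = 54/12 = 4.5, so shaft II turns at 144 / 4.5 = 32 RPM.
Gear mesh: ratio = 68/34 = 2, so shaft III turns at 32 / 2 = 16 RPM.
Belt: ratio = 2/3 = 0.66667, so the driven shaft turns at 16 / 0.66667 = 24 RPM.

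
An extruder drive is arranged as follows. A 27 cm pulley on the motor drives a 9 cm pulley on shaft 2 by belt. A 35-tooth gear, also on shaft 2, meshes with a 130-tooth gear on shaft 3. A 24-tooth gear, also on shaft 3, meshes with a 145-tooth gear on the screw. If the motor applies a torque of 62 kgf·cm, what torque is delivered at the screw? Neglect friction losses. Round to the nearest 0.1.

Belt: ratio = 9/27 = 0.33333; torque at shaft 2 = 62 × 0.33333 = 20.667 kgf·cm.
Gear mesh: ratio = 130/35 = 3.7143; torque at shaft 3 = 20.667 × 3.7143 = 76.762 kgf·cm.
Gear mesh: ratio = 145/24 = 6.0417; torque at the screw = 76.762 × 6.0417 = 463.77 kgf·cm.

463.8 kgf·cm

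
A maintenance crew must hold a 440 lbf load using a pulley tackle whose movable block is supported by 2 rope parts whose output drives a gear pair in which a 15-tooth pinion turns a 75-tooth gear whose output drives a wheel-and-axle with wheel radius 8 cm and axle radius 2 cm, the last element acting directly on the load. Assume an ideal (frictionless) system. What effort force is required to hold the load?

Block-and-tackle MA = number of supporting rope parts = 2.
Gear pair MA = 75/15 = 5.
Wheel-and-axle MA = R/r = 8/2 = 4.
Combined ideal MA = 2 × 5 × 4 = 40.
Effort = load / MA = 440 / 40 = 11 lbf.

11 lbf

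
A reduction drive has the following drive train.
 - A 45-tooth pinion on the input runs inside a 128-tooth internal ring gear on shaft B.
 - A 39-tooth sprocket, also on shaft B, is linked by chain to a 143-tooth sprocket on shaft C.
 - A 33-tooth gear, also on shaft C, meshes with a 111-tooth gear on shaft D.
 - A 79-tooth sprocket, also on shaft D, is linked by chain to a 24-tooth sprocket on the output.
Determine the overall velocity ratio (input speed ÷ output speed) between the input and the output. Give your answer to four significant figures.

10.66

Each stage contributes driven/driver: internal gear 128/45 = 2.8444, chain 143/39 = 3.6667, gear mesh 111/33 = 3.3636, chain 24/79 = 0.3038.
Overall: 2.8444 × 3.6667 × 3.3636 × 0.3038 = 10.658.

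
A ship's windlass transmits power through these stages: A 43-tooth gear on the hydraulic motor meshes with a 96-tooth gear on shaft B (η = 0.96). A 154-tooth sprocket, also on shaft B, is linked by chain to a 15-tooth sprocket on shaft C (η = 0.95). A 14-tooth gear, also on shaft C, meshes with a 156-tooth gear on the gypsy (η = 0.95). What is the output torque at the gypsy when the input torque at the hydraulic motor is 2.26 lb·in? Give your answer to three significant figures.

4.74 lb·in

Gear mesh: ratio = 96/43 = 2.2326; torque at shaft B = 2.26 × 2.2326 × 0.96 = 4.8438 lb·in.
Chain: ratio = 15/154 = 0.097403; torque at shaft C = 4.8438 × 0.097403 × 0.95 = 0.4482 lb·in.
Gear mesh: ratio = 156/14 = 11.143; torque at the gypsy = 0.4482 × 11.143 × 0.95 = 4.7446 lb·in.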